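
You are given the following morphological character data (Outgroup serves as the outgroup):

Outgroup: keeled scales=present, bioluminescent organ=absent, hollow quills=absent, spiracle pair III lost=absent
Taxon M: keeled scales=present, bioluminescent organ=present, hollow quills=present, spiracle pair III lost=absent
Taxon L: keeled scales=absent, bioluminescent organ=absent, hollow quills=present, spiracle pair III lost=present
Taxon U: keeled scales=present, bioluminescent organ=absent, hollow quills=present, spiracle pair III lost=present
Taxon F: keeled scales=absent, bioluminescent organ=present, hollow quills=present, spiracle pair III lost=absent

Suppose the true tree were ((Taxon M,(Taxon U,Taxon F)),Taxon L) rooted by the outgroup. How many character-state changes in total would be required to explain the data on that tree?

Map each character onto ((Taxon M,(Taxon U,Taxon F)),Taxon L) (rooted by Outgroup) and count the minimum state changes it requires (Fitch parsimony):
keeled scales: 2; bioluminescent organ: 2; hollow quills: 1; spiracle pair III lost: 2.
Total tree length = 7.

7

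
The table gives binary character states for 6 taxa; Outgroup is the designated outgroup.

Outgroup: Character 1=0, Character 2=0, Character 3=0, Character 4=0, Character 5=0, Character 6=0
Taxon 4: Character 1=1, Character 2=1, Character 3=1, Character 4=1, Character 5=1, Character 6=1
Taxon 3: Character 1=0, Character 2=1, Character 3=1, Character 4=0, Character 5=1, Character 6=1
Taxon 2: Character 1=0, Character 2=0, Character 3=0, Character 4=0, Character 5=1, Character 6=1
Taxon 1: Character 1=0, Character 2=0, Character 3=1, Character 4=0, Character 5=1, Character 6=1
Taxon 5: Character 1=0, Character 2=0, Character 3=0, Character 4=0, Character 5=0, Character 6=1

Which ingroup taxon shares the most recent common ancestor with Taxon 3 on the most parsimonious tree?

Taxon 4

The outgroup has state '0' for every character, so '1' is the derived state throughout.
Character 1 (derived state '1') is unique to Taxon 4 (autapomorphy; uninformative for grouping).
Character 2 (derived state '1') is shared by Taxon 3 and Taxon 4 — a synapomorphy uniting that clade.
Character 3 (derived state '1') is shared by Taxon 1, Taxon 3, and Taxon 4 — a synapomorphy uniting that clade.
Character 4: derived state '1' in Taxon 4 only — an autapomorphy, so it tells us nothing about relationships among taxa.
Character 5 (derived state '1') is shared by Taxon 1, Taxon 2, Taxon 3, and Taxon 4 — a synapomorphy uniting that clade.
All ingroup taxa share the derived state '1' for Character 6; it defines the ingroup but does not resolve relationships within it.
Most parsimonious ingroup topology: ((((Taxon 4,Taxon 3),Taxon 1),Taxon 2),Taxon 5).
Taxon 3 and Taxon 4 form a cherry on this tree, so they are sister taxa.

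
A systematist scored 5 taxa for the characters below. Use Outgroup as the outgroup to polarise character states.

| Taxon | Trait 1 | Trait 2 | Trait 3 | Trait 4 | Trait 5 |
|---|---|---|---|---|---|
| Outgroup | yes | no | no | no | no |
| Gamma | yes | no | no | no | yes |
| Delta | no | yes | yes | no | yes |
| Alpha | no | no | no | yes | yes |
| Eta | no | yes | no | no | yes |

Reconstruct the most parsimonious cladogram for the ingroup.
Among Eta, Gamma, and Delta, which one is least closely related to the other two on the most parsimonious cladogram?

Gamma

Character polarity is set by the outgroup: the derived state is whichever differs from the outgroup's state, so for Trait 1 the derived state is 'no', and for the remaining characters it is 'yes'.
Trait 1: derived state 'no' in Alpha, Delta, and Eta only — synapomorphy for {Alpha, Delta, Eta}.
Trait 2: derived state 'yes' in Delta and Eta only — synapomorphy for {Delta, Eta}.
Trait 3 (derived state 'yes') is unique to Delta (autapomorphy; uninformative for grouping).
Trait 4: derived state 'yes' in Alpha only — an autapomorphy, so it tells us nothing about relationships among taxa.
Trait 5 (derived state 'yes') is shared by all ingroup taxa — unites the whole ingroup.
Most parsimonious ingroup topology: (Gamma,((Delta,Eta),Alpha)).
Delta and Eta share a more recent common ancestor with each other than either does with Gamma, so Gamma is the least closely related of the three.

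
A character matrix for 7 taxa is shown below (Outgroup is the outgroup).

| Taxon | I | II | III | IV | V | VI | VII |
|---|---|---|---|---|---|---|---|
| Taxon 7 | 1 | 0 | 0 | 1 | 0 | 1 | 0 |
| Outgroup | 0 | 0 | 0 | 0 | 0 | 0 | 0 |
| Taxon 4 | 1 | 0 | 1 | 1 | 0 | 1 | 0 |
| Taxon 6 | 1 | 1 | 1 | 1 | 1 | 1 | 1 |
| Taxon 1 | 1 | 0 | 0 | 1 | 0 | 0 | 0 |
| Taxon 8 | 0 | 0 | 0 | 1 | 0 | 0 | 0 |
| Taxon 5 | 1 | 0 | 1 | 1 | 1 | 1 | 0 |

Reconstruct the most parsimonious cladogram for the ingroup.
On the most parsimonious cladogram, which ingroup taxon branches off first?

The outgroup has state '0' for every character, so '1' is the derived state throughout.
Only Taxon 1, Taxon 4, Taxon 5, Taxon 6, and Taxon 7 show the derived state '1' for I, supporting them as a clade.
II: derived state '1' in Taxon 6 only — an autapomorphy, so it tells us nothing about relationships among taxa.
III: derived state '1' in Taxon 4, Taxon 5, and Taxon 6 only — synapomorphy for {Taxon 4, Taxon 5, Taxon 6}.
All ingroup taxa share the derived state '1' for IV; it defines the ingroup but does not resolve relationships within it.
V (derived state '1') is shared by Taxon 5 and Taxon 6 — a synapomorphy uniting that clade.
Only Taxon 4, Taxon 5, Taxon 6, and Taxon 7 show the derived state '1' for VI, supporting them as a clade.
VII: derived state '1' in Taxon 6 only — an autapomorphy, so it tells us nothing about relationships among taxa.
Most parsimonious ingroup topology: ((Taxon 1,(Taxon 7,(Taxon 4,(Taxon 6,Taxon 5)))),Taxon 8).
Taxon 8 is sister to the clade containing all other ingroup taxa, so it is the earliest-diverging (most basal) ingroup lineage.

Taxon 8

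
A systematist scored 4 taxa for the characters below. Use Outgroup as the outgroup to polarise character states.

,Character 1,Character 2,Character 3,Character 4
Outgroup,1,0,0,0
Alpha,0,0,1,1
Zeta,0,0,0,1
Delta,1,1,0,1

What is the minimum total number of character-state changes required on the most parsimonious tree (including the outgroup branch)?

Character polarity is set by the outgroup: the derived state is whichever differs from the outgroup's state, so for Character 1 the derived state is '0', and for the remaining characters it is '1'.
Character 1: derived state '0' in Alpha and Zeta only — synapomorphy for {Alpha, Zeta}.
Character 2: derived state '1' in Delta only — an autapomorphy, so it tells us nothing about relationships among taxa.
Character 3: derived state '1' in Alpha only — an autapomorphy, so it tells us nothing about relationships among taxa.
Character 4 (derived state '1') is shared by all ingroup taxa — unites the whole ingroup.
Most parsimonious ingroup topology: ((Alpha,Zeta),Delta).
Changes per character on this tree: Character 1: 1; Character 2: 1; Character 3: 1; Character 4: 1.
Total = 4.

4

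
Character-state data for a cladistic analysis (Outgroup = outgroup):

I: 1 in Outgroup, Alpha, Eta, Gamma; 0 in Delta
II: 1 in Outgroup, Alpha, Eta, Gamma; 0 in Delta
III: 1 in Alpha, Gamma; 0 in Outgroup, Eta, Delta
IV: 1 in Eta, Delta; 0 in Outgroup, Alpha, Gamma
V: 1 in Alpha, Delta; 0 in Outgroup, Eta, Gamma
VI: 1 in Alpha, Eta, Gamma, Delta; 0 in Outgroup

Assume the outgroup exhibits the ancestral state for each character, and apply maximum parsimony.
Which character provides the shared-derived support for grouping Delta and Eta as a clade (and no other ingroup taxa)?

IV

Character polarity is set by the outgroup: the derived state is whichever differs from the outgroup's state, so for I, II the derived state is '0', and for the remaining characters it is '1'.
I: derived state '0' in Delta only — an autapomorphy, so it tells us nothing about relationships among taxa.
II (derived state '0') is unique to Delta (autapomorphy; uninformative for grouping).
III (derived state '1') is shared by Alpha and Gamma — a synapomorphy uniting that clade.
Only Delta and Eta show the derived state '1' for IV, supporting them as a clade.
V (state '1') occurs in Alpha and Delta but conflicts with the nesting implied by the other characters — most parsimoniously interpreted as homoplasy.
All ingroup taxa share the derived state '1' for VI; it defines the ingroup but does not resolve relationships within it.
Most parsimonious ingroup topology: ((Alpha,Gamma),(Eta,Delta)).
The clade {Delta, Eta} is supported by IV: its derived state '1' occurs in exactly those taxa and in no other taxon (including the outgroup).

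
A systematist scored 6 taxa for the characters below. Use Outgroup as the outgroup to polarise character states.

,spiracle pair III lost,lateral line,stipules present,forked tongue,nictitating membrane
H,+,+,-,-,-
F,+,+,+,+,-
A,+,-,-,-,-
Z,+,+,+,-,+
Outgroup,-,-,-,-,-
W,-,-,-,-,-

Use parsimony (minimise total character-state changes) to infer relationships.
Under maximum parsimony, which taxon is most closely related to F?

The outgroup has state '-' for every character, so '+' is the derived state throughout.
spiracle pair III lost (derived state '+') is shared by A, F, H, and Z — a synapomorphy uniting that clade.
Only F, H, and Z show the derived state '+' for lateral line, supporting them as a clade.
stipules present: derived state '+' in F and Z only — synapomorphy for {F, Z}.
forked tongue (derived state '+') is unique to F (autapomorphy; uninformative for grouping).
nictitating membrane: derived state '+' in Z only — an autapomorphy, so it tells us nothing about relationships among taxa.
Most parsimonious ingroup topology: (W,(A,((F,Z),H))).
F and Z form a cherry on this tree, so they are sister taxa.

Z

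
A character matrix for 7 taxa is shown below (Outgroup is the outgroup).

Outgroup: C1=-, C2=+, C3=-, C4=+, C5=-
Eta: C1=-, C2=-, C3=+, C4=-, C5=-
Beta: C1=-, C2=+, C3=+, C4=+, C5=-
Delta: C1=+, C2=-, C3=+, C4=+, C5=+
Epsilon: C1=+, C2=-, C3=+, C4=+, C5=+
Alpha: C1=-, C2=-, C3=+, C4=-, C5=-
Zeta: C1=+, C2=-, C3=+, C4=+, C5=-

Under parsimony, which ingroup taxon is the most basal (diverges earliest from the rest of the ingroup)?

Character polarity is set by the outgroup: the derived state is whichever differs from the outgroup's state, so for C2, C4 the derived state is '-', and for the remaining characters it is '+'.
Only Delta, Epsilon, and Zeta show the derived state '+' for C1, supporting them as a clade.
Only Alpha, Delta, Epsilon, Eta, and Zeta show the derived state '-' for C2, supporting them as a clade.
All ingroup taxa share the derived state '+' for C3; it defines the ingroup but does not resolve relationships within it.
Only Alpha and Eta show the derived state '-' for C4, supporting them as a clade.
C5 (derived state '+') is shared by Delta and Epsilon — a synapomorphy uniting that clade.
Most parsimonious ingroup topology: (((Alpha,Eta),(Zeta,(Epsilon,Delta))),Beta).
Beta is sister to the clade containing all other ingroup taxa, so it is the earliest-diverging (most basal) ingroup lineage.

Beta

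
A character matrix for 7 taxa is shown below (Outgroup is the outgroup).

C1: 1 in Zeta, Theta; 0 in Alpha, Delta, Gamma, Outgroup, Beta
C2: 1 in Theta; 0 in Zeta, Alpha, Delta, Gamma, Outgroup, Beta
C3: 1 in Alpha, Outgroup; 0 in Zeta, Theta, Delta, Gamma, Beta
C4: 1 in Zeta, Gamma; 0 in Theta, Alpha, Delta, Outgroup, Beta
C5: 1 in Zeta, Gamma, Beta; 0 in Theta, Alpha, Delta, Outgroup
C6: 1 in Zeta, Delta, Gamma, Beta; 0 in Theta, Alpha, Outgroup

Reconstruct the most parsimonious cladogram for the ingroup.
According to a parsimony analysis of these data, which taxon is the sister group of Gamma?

Character polarity is set by the outgroup: the derived state is whichever differs from the outgroup's state, so for C3 the derived state is '0', and for the remaining characters it is '1'.
C1 groups Theta and Zeta, which is incompatible with the clades supported by the remaining characters; treating it as convergent (homoplasy) costs fewer steps than any alternative tree.
C2 (derived state '1') is unique to Theta (autapomorphy; uninformative for grouping).
Only Beta, Delta, Gamma, Theta, and Zeta show the derived state '0' for C3, supporting them as a clade.
C4: derived state '1' in Gamma and Zeta only — synapomorphy for {Gamma, Zeta}.
C5: derived state '1' in Beta, Gamma, and Zeta only — synapomorphy for {Beta, Gamma, Zeta}.
C6 (derived state '1') is shared by Beta, Delta, Gamma, and Zeta — a synapomorphy uniting that clade.
Most parsimonious ingroup topology: (((Delta,(Beta,(Zeta,Gamma))),Theta),Alpha).
Gamma and Zeta form a cherry on this tree, so they are sister taxa.

Zeta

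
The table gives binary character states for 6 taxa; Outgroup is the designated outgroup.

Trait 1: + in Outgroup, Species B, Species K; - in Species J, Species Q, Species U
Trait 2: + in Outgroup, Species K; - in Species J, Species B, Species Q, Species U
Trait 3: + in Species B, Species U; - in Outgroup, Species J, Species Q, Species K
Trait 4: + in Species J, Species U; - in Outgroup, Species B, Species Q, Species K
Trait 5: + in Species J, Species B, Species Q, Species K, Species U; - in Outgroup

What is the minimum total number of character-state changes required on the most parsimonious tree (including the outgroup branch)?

6

Character polarity is set by the outgroup: the derived state is whichever differs from the outgroup's state, so for Trait 1, Trait 2 the derived state is '-', and for the remaining characters it is '+'.
Trait 1 (derived state '-') is shared by Species J, Species Q, and Species U — a synapomorphy uniting that clade.
Trait 2 (derived state '-') is shared by Species B, Species J, Species Q, and Species U — a synapomorphy uniting that clade.
Trait 3 groups Species B and Species U, which is incompatible with the clades supported by the remaining characters; treating it as convergent (homoplasy) costs fewer steps than any alternative tree.
Trait 4 (derived state '+') is shared by Species J and Species U — a synapomorphy uniting that clade.
Trait 5 (derived state '+') is shared by all ingroup taxa — unites the whole ingroup.
Most parsimonious ingroup topology: ((((Species J,Species U),Species Q),Species B),Species K).
Changes per character on this tree: Trait 1: 1; Trait 2: 1; Trait 3: 2; Trait 4: 1; Trait 5: 1.
Total = 6.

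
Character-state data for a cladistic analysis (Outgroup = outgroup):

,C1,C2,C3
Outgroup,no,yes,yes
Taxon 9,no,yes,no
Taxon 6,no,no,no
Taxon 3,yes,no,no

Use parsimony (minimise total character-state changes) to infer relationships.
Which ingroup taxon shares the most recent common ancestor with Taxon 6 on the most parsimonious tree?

Taxon 3

Character polarity is set by the outgroup: the derived state is whichever differs from the outgroup's state, so for C2, C3 the derived state is 'no', and for the remaining characters it is 'yes'.
C1: derived state 'yes' in Taxon 3 only — an autapomorphy, so it tells us nothing about relationships among taxa.
Only Taxon 3 and Taxon 6 show the derived state 'no' for C2, supporting them as a clade.
All ingroup taxa share the derived state 'no' for C3; it defines the ingroup but does not resolve relationships within it.
Most parsimonious ingroup topology: (Taxon 9,(Taxon 6,Taxon 3)).
Taxon 6 and Taxon 3 form a cherry on this tree, so they are sister taxa.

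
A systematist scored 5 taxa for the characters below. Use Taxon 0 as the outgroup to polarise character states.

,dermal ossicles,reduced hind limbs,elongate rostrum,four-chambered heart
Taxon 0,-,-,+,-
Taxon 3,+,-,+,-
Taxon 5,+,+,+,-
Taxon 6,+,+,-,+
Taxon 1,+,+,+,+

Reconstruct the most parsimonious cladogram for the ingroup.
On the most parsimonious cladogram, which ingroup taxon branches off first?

Character polarity is set by the outgroup: the derived state is whichever differs from the outgroup's state, so for elongate rostrum the derived state is '-', and for the remaining characters it is '+'.
dermal ossicles (derived state '+') is shared by all ingroup taxa — unites the whole ingroup.
reduced hind limbs: derived state '+' in Taxon 1, Taxon 5, and Taxon 6 only — synapomorphy for {Taxon 1, Taxon 5, Taxon 6}.
elongate rostrum: derived state '-' in Taxon 6 only — an autapomorphy, so it tells us nothing about relationships among taxa.
four-chambered heart: derived state '+' in Taxon 1 and Taxon 6 only — synapomorphy for {Taxon 1, Taxon 6}.
Most parsimonious ingroup topology: (Taxon 3,(Taxon 5,(Taxon 6,Taxon 1))).
Taxon 3 is sister to the clade containing all other ingroup taxa, so it is the earliest-diverging (most basal) ingroup lineage.

Taxon 3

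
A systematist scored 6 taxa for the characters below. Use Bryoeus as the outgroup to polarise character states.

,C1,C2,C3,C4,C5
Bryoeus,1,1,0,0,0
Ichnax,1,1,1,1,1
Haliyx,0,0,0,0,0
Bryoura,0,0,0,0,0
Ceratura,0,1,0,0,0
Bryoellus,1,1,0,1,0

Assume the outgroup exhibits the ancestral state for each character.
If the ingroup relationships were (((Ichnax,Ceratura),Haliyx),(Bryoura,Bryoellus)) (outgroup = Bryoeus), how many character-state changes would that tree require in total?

9

Map each character onto (((Ichnax,Ceratura),Haliyx),(Bryoura,Bryoellus)) (rooted by Bryoeus) and count the minimum state changes it requires (Fitch parsimony):
C1: 3; C2: 2; C3: 1; C4: 2; C5: 1.
Total tree length = 9.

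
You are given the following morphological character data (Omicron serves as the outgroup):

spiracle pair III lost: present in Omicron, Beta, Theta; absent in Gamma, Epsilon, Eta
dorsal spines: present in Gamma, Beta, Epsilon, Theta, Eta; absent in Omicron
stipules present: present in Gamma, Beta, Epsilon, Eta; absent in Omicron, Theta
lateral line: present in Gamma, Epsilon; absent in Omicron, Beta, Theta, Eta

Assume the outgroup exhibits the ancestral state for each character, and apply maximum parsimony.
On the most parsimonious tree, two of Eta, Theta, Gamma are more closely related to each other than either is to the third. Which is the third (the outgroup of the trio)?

Character polarity is set by the outgroup: the derived state is whichever differs from the outgroup's state, so for spiracle pair III lost the derived state is 'absent', and for the remaining characters it is 'present'.
Only Epsilon, Eta, and Gamma show the derived state 'absent' for spiracle pair III lost, supporting them as a clade.
All ingroup taxa share the derived state 'present' for dorsal spines; it defines the ingroup but does not resolve relationships within it.
stipules present: derived state 'present' in Beta, Epsilon, Eta, and Gamma only — synapomorphy for {Beta, Epsilon, Eta, Gamma}.
Only Epsilon and Gamma show the derived state 'present' for lateral line, supporting them as a clade.
Most parsimonious ingroup topology: ((((Gamma,Epsilon),Eta),Beta),Theta).
Eta and Gamma share a more recent common ancestor with each other than either does with Theta, so Theta is the least closely related of the three.

Theta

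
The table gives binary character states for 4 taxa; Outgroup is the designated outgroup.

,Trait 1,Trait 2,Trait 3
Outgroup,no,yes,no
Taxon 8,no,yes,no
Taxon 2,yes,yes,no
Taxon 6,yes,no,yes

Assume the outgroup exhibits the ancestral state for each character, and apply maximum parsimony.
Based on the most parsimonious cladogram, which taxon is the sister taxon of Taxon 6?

Taxon 2

Character polarity is set by the outgroup: the derived state is whichever differs from the outgroup's state, so for Trait 2 the derived state is 'no', and for the remaining characters it is 'yes'.
Trait 1 (derived state 'yes') is shared by Taxon 2 and Taxon 6 — a synapomorphy uniting that clade.
Trait 2 (derived state 'no') is unique to Taxon 6 (autapomorphy; uninformative for grouping).
Trait 3: derived state 'yes' in Taxon 6 only — an autapomorphy, so it tells us nothing about relationships among taxa.
Most parsimonious ingroup topology: (Taxon 8,(Taxon 2,Taxon 6)).
Taxon 6 and Taxon 2 form a cherry on this tree, so they are sister taxa.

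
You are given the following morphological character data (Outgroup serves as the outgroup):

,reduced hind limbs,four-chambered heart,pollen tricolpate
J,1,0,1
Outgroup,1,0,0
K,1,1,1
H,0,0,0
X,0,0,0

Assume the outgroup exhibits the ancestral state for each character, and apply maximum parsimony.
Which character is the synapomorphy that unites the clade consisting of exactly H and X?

Character polarity is set by the outgroup: the derived state is whichever differs from the outgroup's state, so for reduced hind limbs the derived state is '0', and for the remaining characters it is '1'.
reduced hind limbs (derived state '0') is shared by H and X — a synapomorphy uniting that clade.
four-chambered heart (derived state '1') is unique to K (autapomorphy; uninformative for grouping).
Only J and K show the derived state '1' for pollen tricolpate, supporting them as a clade.
Most parsimonious ingroup topology: ((K,J),(X,H)).
The clade {H, X} is supported by reduced hind limbs: its derived state '0' occurs in exactly those taxa and in no other taxon (including the outgroup).

reduced hind limbs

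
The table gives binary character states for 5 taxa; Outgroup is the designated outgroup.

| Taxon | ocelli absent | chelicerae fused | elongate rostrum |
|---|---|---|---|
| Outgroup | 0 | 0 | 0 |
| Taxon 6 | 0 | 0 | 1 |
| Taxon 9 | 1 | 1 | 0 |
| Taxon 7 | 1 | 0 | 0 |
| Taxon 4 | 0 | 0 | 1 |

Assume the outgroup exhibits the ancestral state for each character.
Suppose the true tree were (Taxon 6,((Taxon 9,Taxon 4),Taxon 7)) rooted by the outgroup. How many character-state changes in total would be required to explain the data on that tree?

Map each character onto (Taxon 6,((Taxon 9,Taxon 4),Taxon 7)) (rooted by Outgroup) and count the minimum state changes it requires (Fitch parsimony):
ocelli absent: 2; chelicerae fused: 1; elongate rostrum: 2.
Total tree length = 5.

5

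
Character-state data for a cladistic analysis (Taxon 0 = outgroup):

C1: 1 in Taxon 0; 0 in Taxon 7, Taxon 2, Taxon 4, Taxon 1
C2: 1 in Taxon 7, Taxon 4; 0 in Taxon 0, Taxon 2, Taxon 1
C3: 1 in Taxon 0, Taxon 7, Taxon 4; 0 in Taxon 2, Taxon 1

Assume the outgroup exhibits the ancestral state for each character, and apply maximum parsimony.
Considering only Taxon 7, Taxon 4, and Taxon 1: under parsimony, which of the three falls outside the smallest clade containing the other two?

Taxon 1

Character polarity is set by the outgroup: the derived state is whichever differs from the outgroup's state, so for C1, C3 the derived state is '0', and for the remaining characters it is '1'.
C1 (derived state '0') is shared by all ingroup taxa — unites the whole ingroup.
Only Taxon 4 and Taxon 7 show the derived state '1' for C2, supporting them as a clade.
Only Taxon 1 and Taxon 2 show the derived state '0' for C3, supporting them as a clade.
Most parsimonious ingroup topology: ((Taxon 7,Taxon 4),(Taxon 2,Taxon 1)).
Taxon 4 and Taxon 7 share a more recent common ancestor with each other than either does with Taxon 1, so Taxon 1 is the least closely related of the three.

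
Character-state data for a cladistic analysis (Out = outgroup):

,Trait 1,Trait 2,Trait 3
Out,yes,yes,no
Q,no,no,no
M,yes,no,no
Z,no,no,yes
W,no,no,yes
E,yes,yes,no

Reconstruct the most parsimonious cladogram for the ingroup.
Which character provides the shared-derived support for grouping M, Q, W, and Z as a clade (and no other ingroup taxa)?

Trait 2

Character polarity is set by the outgroup: the derived state is whichever differs from the outgroup's state, so for Trait 1, Trait 2 the derived state is 'no', and for the remaining characters it is 'yes'.
Trait 1: derived state 'no' in Q, W, and Z only — synapomorphy for {Q, W, Z}.
Trait 2: derived state 'no' in M, Q, W, and Z only — synapomorphy for {M, Q, W, Z}.
Only W and Z show the derived state 'yes' for Trait 3, supporting them as a clade.
Most parsimonious ingroup topology: (((Q,(W,Z)),M),E).
The clade {M, Q, W, Z} is supported by Trait 2: its derived state 'no' occurs in exactly those taxa and in no other taxon (including the outgroup).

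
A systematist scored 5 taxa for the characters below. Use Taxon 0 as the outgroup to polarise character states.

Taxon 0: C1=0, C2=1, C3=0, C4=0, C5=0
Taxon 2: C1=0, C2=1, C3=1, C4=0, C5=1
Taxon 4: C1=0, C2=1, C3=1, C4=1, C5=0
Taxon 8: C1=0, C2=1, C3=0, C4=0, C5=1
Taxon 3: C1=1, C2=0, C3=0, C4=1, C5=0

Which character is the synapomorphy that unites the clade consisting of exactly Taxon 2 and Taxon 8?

C5

Character polarity is set by the outgroup: the derived state is whichever differs from the outgroup's state, so for C2 the derived state is '0', and for the remaining characters it is '1'.
C1 (derived state '1') is unique to Taxon 3 (autapomorphy; uninformative for grouping).
C2 (derived state '0') is unique to Taxon 3 (autapomorphy; uninformative for grouping).
C3 groups Taxon 2 and Taxon 4, which is incompatible with the clades supported by the remaining characters; treating it as convergent (homoplasy) costs fewer steps than any alternative tree.
Only Taxon 3 and Taxon 4 show the derived state '1' for C4, supporting them as a clade.
Only Taxon 2 and Taxon 8 show the derived state '1' for C5, supporting them as a clade.
Most parsimonious ingroup topology: ((Taxon 2,Taxon 8),(Taxon 4,Taxon 3)).
The clade {Taxon 2, Taxon 8} is supported by C5: its derived state '1' occurs in exactly those taxa and in no other taxon (including the outgroup).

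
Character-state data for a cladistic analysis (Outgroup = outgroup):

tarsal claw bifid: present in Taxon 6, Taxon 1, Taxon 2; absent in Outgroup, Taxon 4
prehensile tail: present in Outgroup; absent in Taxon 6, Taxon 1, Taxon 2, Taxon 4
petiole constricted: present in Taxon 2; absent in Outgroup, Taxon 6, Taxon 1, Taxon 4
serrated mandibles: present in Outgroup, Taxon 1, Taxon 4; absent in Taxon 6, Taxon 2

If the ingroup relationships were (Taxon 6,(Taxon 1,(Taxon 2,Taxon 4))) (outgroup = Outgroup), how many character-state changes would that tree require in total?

6

Map each character onto (Taxon 6,(Taxon 1,(Taxon 2,Taxon 4))) (rooted by Outgroup) and count the minimum state changes it requires (Fitch parsimony):
tarsal claw bifid: 2; prehensile tail: 1; petiole constricted: 1; serrated mandibles: 2.
Total tree length = 6.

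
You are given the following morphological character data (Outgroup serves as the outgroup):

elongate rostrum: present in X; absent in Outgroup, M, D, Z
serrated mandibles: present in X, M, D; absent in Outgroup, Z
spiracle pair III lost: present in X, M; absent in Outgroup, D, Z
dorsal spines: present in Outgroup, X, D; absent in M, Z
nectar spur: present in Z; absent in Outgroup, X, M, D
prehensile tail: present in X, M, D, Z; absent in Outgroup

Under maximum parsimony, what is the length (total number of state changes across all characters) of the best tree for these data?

7

Character polarity is set by the outgroup: the derived state is whichever differs from the outgroup's state, so for dorsal spines the derived state is 'absent', and for the remaining characters it is 'present'.
elongate rostrum (derived state 'present') is unique to X (autapomorphy; uninformative for grouping).
serrated mandibles (derived state 'present') is shared by D, M, and X — a synapomorphy uniting that clade.
spiracle pair III lost (derived state 'present') is shared by M and X — a synapomorphy uniting that clade.
dorsal spines (state 'absent') occurs in M and Z but conflicts with the nesting implied by the other characters — most parsimoniously interpreted as homoplasy.
nectar spur: derived state 'present' in Z only — an autapomorphy, so it tells us nothing about relationships among taxa.
prehensile tail (derived state 'present') is shared by all ingroup taxa — unites the whole ingroup.
Most parsimonious ingroup topology: (((X,M),D),Z).
Changes per character on this tree: elongate rostrum: 1; serrated mandibles: 1; spiracle pair III lost: 1; dorsal spines: 2; nectar spur: 1; prehensile tail: 1.
Total = 7.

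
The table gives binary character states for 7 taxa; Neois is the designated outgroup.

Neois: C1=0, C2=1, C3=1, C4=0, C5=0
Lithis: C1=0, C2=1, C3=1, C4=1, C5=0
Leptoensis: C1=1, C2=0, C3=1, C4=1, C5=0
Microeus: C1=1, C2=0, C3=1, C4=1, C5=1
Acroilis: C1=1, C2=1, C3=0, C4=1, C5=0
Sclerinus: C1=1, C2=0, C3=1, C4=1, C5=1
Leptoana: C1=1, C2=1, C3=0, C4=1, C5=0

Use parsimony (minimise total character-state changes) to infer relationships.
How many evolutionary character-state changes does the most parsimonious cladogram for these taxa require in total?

Character polarity is set by the outgroup: the derived state is whichever differs from the outgroup's state, so for C2, C3 the derived state is '0', and for the remaining characters it is '1'.
C1: derived state '1' in Acroilis, Leptoana, Leptoensis, Microeus, and Sclerinus only — synapomorphy for {Acroilis, Leptoana, Leptoensis, Microeus, Sclerinus}.
C2 (derived state '0') is shared by Leptoensis, Microeus, and Sclerinus — a synapomorphy uniting that clade.
Only Acroilis and Leptoana show the derived state '0' for C3, supporting them as a clade.
All ingroup taxa share the derived state '1' for C4; it defines the ingroup but does not resolve relationships within it.
Only Microeus and Sclerinus show the derived state '1' for C5, supporting them as a clade.
Most parsimonious ingroup topology: (Lithis,((Leptoensis,(Microeus,Sclerinus)),(Acroilis,Leptoana))).
Changes per character on this tree: C1: 1; C2: 1; C3: 1; C4: 1; C5: 1.
Total = 5.

5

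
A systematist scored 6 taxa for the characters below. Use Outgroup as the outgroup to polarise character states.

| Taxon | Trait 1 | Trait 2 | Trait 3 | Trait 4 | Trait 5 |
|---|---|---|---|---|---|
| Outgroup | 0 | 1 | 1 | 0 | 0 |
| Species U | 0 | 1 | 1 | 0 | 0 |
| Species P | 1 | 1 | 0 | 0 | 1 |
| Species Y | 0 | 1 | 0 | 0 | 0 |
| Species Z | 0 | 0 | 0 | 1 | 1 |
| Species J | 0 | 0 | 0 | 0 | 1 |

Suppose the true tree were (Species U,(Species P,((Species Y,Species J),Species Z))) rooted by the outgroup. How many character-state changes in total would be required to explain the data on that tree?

Map each character onto (Species U,(Species P,((Species Y,Species J),Species Z))) (rooted by Outgroup) and count the minimum state changes it requires (Fitch parsimony):
Trait 1: 1; Trait 2: 2; Trait 3: 1; Trait 4: 1; Trait 5: 2.
Total tree length = 7.

7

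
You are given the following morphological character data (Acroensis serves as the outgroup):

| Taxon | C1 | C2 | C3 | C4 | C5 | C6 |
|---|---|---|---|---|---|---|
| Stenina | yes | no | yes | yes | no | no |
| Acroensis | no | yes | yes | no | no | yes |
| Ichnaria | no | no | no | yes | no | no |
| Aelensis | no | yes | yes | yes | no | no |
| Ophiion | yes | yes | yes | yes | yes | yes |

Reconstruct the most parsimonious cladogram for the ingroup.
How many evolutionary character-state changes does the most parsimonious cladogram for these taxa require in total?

Character polarity is set by the outgroup: the derived state is whichever differs from the outgroup's state, so for C2, C3, C6 the derived state is 'no', and for the remaining characters it is 'yes'.
C1 groups Ophiion and Stenina, which is incompatible with the clades supported by the remaining characters; treating it as convergent (homoplasy) costs fewer steps than any alternative tree.
Only Ichnaria and Stenina show the derived state 'no' for C2, supporting them as a clade.
C3 (derived state 'no') is unique to Ichnaria (autapomorphy; uninformative for grouping).
C4 (derived state 'yes') is shared by all ingroup taxa — unites the whole ingroup.
C5: derived state 'yes' in Ophiion only — an autapomorphy, so it tells us nothing about relationships among taxa.
Only Aelensis, Ichnaria, and Stenina show the derived state 'no' for C6, supporting them as a clade.
Most parsimonious ingroup topology: (((Stenina,Ichnaria),Aelensis),Ophiion).
Changes per character on this tree: C1: 2; C2: 1; C3: 1; C4: 1; C5: 1; C6: 1.
Total = 7.

7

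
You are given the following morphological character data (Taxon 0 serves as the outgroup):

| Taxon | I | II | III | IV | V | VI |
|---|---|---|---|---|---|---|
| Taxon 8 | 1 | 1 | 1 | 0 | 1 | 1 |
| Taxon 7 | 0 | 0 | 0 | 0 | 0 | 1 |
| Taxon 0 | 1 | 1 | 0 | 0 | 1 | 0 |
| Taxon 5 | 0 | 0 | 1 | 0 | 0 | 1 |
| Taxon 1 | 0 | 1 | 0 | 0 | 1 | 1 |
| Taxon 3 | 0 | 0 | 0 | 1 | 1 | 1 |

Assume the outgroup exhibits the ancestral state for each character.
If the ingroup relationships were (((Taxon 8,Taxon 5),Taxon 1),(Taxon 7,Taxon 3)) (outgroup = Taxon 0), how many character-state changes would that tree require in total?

Map each character onto (((Taxon 8,Taxon 5),Taxon 1),(Taxon 7,Taxon 3)) (rooted by Taxon 0) and count the minimum state changes it requires (Fitch parsimony):
I: 2; II: 2; III: 1; IV: 1; V: 2; VI: 1.
Total tree length = 9.

9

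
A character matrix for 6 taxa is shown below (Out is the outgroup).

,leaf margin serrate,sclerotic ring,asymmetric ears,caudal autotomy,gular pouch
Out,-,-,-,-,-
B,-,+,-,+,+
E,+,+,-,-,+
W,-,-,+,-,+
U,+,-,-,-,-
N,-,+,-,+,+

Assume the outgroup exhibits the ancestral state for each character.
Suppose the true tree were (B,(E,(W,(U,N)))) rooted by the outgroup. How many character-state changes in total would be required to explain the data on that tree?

Map each character onto (B,(E,(W,(U,N)))) (rooted by Out) and count the minimum state changes it requires (Fitch parsimony):
leaf margin serrate: 2; sclerotic ring: 3; asymmetric ears: 1; caudal autotomy: 2; gular pouch: 2.
Total tree length = 10.

10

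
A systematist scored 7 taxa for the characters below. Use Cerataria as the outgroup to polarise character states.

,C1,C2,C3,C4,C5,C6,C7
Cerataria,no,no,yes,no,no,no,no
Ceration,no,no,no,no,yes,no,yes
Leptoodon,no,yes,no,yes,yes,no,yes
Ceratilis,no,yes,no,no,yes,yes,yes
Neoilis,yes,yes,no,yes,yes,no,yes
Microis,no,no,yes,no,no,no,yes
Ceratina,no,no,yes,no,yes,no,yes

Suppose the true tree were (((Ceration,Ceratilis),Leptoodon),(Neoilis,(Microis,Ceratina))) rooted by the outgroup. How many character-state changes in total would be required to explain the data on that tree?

Map each character onto (((Ceration,Ceratilis),Leptoodon),(Neoilis,(Microis,Ceratina))) (rooted by Cerataria) and count the minimum state changes it requires (Fitch parsimony):
C1: 1; C2: 3; C3: 2; C4: 2; C5: 2; C6: 1; C7: 1.
Total tree length = 12.

12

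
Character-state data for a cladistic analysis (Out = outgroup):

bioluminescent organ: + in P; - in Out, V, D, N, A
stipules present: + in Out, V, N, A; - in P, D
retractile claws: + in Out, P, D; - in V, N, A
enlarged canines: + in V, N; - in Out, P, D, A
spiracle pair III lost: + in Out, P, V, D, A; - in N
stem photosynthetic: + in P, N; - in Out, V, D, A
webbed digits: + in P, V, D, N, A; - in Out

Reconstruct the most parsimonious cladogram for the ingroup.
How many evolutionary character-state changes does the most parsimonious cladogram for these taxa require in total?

8

Character polarity is set by the outgroup: the derived state is whichever differs from the outgroup's state, so for stipules present, retractile claws, spiracle pair III lost the derived state is '-', and for the remaining characters it is '+'.
bioluminescent organ (derived state '+') is unique to P (autapomorphy; uninformative for grouping).
stipules present: derived state '-' in D and P only — synapomorphy for {D, P}.
retractile claws: derived state '-' in A, N, and V only — synapomorphy for {A, N, V}.
enlarged canines: derived state '+' in N and V only — synapomorphy for {N, V}.
spiracle pair III lost: derived state '-' in N only — an autapomorphy, so it tells us nothing about relationships among taxa.
stem photosynthetic groups N and P, which is incompatible with the clades supported by the remaining characters; treating it as convergent (homoplasy) costs fewer steps than any alternative tree.
All ingroup taxa share the derived state '+' for webbed digits; it defines the ingroup but does not resolve relationships within it.
Most parsimonious ingroup topology: ((P,D),((V,N),A)).
Changes per character on this tree: bioluminescent organ: 1; stipules present: 1; retractile claws: 1; enlarged canines: 1; spiracle pair III lost: 1; stem photosynthetic: 2; webbed digits: 1.
Total = 8.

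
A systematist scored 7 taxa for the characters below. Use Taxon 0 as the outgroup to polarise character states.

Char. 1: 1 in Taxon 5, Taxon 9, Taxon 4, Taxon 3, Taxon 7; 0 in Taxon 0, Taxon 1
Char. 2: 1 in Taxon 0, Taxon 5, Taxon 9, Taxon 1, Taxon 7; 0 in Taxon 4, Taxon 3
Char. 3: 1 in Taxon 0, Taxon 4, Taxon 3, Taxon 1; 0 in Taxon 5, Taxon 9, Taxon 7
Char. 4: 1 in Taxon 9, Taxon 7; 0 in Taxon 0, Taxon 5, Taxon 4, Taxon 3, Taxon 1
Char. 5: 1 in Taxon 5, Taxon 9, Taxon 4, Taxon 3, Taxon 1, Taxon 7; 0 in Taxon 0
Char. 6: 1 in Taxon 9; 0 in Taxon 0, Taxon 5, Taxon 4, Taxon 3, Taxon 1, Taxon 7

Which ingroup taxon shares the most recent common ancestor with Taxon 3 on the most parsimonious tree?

Character polarity is set by the outgroup: the derived state is whichever differs from the outgroup's state, so for Char. 2, Char. 3 the derived state is '0', and for the remaining characters it is '1'.
Char. 1: derived state '1' in Taxon 3, Taxon 4, Taxon 5, Taxon 7, and Taxon 9 only — synapomorphy for {Taxon 3, Taxon 4, Taxon 5, Taxon 7, Taxon 9}.
Only Taxon 3 and Taxon 4 show the derived state '0' for Char. 2, supporting them as a clade.
Char. 3 (derived state '0') is shared by Taxon 5, Taxon 7, and Taxon 9 — a synapomorphy uniting that clade.
Char. 4 (derived state '1') is shared by Taxon 7 and Taxon 9 — a synapomorphy uniting that clade.
Char. 5 (derived state '1') is shared by all ingroup taxa — unites the whole ingroup.
Char. 6: derived state '1' in Taxon 9 only — an autapomorphy, so it tells us nothing about relationships among taxa.
Most parsimonious ingroup topology: (((Taxon 5,(Taxon 9,Taxon 7)),(Taxon 4,Taxon 3)),Taxon 1).
Taxon 3 and Taxon 4 form a cherry on this tree, so they are sister taxa.

Taxon 4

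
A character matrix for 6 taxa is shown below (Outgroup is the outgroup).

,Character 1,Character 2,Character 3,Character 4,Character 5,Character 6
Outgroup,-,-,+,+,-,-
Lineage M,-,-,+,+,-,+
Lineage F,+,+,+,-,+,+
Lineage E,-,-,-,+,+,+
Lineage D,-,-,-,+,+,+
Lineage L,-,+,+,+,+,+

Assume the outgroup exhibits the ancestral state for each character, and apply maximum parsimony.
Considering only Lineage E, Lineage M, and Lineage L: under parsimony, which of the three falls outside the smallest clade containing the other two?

Character polarity is set by the outgroup: the derived state is whichever differs from the outgroup's state, so for Character 3, Character 4 the derived state is '-', and for the remaining characters it is '+'.
Character 1 (derived state '+') is unique to Lineage F (autapomorphy; uninformative for grouping).
Character 2: derived state '+' in Lineage F and Lineage L only — synapomorphy for {Lineage F, Lineage L}.
Character 3: derived state '-' in Lineage D and Lineage E only — synapomorphy for {Lineage D, Lineage E}.
Character 4 (derived state '-') is unique to Lineage F (autapomorphy; uninformative for grouping).
Character 5: derived state '+' in Lineage D, Lineage E, Lineage F, and Lineage L only — synapomorphy for {Lineage D, Lineage E, Lineage F, Lineage L}.
Character 6 (derived state '+') is shared by all ingroup taxa — unites the whole ingroup.
Most parsimonious ingroup topology: (Lineage M,((Lineage F,Lineage L),(Lineage E,Lineage D))).
Lineage L and Lineage E share a more recent common ancestor with each other than either does with Lineage M, so Lineage M is the least closely related of the three.

Lineage M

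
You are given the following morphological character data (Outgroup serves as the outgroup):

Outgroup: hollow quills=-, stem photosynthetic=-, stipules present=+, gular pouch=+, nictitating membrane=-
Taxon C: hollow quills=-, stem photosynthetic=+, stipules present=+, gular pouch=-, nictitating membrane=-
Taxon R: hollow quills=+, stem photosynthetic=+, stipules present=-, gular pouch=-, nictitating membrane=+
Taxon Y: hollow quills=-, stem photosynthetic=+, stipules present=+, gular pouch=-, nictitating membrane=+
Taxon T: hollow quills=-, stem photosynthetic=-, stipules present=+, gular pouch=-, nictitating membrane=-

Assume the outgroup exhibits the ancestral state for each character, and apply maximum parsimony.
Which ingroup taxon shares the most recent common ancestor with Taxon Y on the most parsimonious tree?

Character polarity is set by the outgroup: the derived state is whichever differs from the outgroup's state, so for stipules present, gular pouch the derived state is '-', and for the remaining characters it is '+'.
hollow quills (derived state '+') is unique to Taxon R (autapomorphy; uninformative for grouping).
stem photosynthetic (derived state '+') is shared by Taxon C, Taxon R, and Taxon Y — a synapomorphy uniting that clade.
stipules present: derived state '-' in Taxon R only — an autapomorphy, so it tells us nothing about relationships among taxa.
gular pouch (derived state '-') is shared by all ingroup taxa — unites the whole ingroup.
Only Taxon R and Taxon Y show the derived state '+' for nictitating membrane, supporting them as a clade.
Most parsimonious ingroup topology: ((Taxon C,(Taxon R,Taxon Y)),Taxon T).
Taxon Y and Taxon R form a cherry on this tree, so they are sister taxa.

Taxon R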